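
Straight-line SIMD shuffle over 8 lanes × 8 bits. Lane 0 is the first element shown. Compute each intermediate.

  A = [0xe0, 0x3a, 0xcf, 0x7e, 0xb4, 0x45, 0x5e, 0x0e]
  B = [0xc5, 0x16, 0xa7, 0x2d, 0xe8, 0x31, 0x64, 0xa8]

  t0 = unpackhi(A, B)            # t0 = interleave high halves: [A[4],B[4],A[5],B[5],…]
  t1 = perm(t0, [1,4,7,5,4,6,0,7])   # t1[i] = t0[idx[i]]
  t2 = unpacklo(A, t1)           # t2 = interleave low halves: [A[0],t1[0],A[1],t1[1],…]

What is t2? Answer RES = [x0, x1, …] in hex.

t0 = [0xb4, 0xe8, 0x45, 0x31, 0x5e, 0x64, 0x0e, 0xa8]
t1 = [0xe8, 0x5e, 0xa8, 0x64, 0x5e, 0x0e, 0xb4, 0xa8]
t2 = [0xe0, 0xe8, 0x3a, 0x5e, 0xcf, 0xa8, 0x7e, 0x64]

RES = [ 0xe0  0xe8  0x3a  0x5e  0xcf  0xa8  0x7e  0x64 ]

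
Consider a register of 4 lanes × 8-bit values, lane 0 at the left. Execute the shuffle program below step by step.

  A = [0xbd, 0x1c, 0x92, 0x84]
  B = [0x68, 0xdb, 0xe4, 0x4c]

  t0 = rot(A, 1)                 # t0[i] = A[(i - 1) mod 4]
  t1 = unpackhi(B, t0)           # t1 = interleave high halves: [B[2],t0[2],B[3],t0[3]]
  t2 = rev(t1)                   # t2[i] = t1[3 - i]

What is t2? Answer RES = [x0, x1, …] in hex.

RES = [ 0x92  0x4c  0x1c  0xe4 ]

  t0: 84 bd 1c 92
  t1: e4 1c 4c 92
  t2: 92 4c 1c e4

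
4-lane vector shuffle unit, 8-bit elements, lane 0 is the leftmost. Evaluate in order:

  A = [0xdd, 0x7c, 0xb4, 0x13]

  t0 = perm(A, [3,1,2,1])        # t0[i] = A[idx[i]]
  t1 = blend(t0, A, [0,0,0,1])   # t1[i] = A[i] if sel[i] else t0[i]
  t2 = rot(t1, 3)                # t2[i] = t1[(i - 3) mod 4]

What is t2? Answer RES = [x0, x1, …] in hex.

  t0: 13 7c b4 7c
  t1: 13 7c b4 13
  t2: 7c b4 13 13

RES = [0x7c, 0xb4, 0x13, 0x13]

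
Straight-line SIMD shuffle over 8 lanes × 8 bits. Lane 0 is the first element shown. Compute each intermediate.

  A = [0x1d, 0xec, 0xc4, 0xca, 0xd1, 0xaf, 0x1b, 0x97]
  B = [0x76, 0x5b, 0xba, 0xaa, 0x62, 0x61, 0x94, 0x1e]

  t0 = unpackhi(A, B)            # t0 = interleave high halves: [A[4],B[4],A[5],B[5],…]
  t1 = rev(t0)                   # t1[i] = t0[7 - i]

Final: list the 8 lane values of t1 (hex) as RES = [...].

  t0: d1 62 af 61 1b 94 97 1e
  t1: 1e 97 94 1b 61 af 62 d1

RES = [ 0x1e  0x97  0x94  0x1b  0x61  0xaf  0x62  0xd1 ]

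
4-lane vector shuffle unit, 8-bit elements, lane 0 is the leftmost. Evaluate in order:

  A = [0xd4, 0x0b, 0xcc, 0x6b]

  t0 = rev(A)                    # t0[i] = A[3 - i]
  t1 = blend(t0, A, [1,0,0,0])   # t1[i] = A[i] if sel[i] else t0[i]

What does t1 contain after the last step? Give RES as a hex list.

RES = [0xd4, 0xcc, 0x0b, 0xd4]

→ t0 |6b|cc|0b|d4|
→ t1 |d4|cc|0b|d4|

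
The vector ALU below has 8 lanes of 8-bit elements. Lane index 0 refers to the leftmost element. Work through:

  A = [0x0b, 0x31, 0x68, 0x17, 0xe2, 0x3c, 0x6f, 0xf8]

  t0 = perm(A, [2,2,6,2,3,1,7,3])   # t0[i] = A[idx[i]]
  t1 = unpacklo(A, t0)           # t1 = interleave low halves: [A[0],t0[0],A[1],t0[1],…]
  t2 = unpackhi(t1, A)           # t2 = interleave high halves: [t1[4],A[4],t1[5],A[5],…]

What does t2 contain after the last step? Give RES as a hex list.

RES = [0x68, 0xe2, 0x6f, 0x3c, 0x17, 0x6f, 0x68, 0xf8]

→ t0 |68|68|6f|68|17|31|f8|17|
→ t1 |0b|68|31|68|68|6f|17|68|
→ t2 |68|e2|6f|3c|17|6f|68|f8|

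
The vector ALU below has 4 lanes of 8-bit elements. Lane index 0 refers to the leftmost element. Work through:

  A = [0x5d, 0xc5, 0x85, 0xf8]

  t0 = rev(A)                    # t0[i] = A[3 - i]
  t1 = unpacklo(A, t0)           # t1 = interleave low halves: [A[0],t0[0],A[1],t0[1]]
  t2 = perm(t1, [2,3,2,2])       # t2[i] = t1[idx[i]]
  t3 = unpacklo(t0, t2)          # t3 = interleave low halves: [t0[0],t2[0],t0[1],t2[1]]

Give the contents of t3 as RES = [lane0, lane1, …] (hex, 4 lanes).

RES = [ 0xf8  0xc5  0x85  0x85 ]

  t0: f8 85 c5 5d
  t1: 5d f8 c5 85
  t2: c5 85 c5 c5
  t3: f8 c5 85 85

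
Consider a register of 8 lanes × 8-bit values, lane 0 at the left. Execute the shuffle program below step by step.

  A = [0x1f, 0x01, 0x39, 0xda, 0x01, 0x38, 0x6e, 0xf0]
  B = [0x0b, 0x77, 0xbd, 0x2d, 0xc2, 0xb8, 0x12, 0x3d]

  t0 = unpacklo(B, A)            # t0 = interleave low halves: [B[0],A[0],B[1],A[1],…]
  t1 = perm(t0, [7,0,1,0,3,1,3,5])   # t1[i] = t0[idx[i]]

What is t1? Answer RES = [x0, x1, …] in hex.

RES = [ 0xda  0x0b  0x1f  0x0b  0x01  0x1f  0x01  0x39 ]

t0 = [0x0b, 0x1f, 0x77, 0x01, 0xbd, 0x39, 0x2d, 0xda]
t1 = [0xda, 0x0b, 0x1f, 0x0b, 0x01, 0x1f, 0x01, 0x39]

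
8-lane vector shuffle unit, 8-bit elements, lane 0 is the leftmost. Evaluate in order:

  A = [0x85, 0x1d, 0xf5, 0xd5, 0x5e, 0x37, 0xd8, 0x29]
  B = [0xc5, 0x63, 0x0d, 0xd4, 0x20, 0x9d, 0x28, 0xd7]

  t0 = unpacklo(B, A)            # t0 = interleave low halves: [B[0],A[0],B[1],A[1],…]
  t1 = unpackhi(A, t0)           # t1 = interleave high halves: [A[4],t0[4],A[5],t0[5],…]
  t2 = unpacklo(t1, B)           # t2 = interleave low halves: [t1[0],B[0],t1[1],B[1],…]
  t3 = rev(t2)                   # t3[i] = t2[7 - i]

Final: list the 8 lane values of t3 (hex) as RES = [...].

RES = [0xd4, 0xf5, 0x0d, 0x37, 0x63, 0x0d, 0xc5, 0x5e]

  t0: c5 85 63 1d 0d f5 d4 d5
  t1: 5e 0d 37 f5 d8 d4 29 d5
  t2: 5e c5 0d 63 37 0d f5 d4
  t3: d4 f5 0d 37 63 0d c5 5e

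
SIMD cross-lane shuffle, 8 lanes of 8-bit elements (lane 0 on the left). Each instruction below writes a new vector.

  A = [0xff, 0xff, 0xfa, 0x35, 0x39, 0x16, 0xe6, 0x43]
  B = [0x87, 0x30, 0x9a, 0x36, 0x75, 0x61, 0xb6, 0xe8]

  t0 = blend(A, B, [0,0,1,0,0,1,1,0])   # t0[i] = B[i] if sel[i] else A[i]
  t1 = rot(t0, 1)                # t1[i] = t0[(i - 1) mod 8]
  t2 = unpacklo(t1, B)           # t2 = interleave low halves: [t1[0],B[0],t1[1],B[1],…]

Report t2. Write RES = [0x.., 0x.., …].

→ t0 |ff|ff|9a|35|39|61|b6|43|
→ t1 |43|ff|ff|9a|35|39|61|b6|
→ t2 |43|87|ff|30|ff|9a|9a|36|

RES = [ 0x43  0x87  0xff  0x30  0xff  0x9a  0x9a  0x36 ]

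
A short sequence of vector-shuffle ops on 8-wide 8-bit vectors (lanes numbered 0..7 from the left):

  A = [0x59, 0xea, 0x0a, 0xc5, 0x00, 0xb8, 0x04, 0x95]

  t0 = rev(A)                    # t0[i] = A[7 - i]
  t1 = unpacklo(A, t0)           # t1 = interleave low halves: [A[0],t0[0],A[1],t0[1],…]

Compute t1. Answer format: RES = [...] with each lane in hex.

  t0: 95 04 b8 00 c5 0a ea 59
  t1: 59 95 ea 04 0a b8 c5 00

RES = [0x59, 0x95, 0xea, 0x04, 0x0a, 0xb8, 0xc5, 0x00]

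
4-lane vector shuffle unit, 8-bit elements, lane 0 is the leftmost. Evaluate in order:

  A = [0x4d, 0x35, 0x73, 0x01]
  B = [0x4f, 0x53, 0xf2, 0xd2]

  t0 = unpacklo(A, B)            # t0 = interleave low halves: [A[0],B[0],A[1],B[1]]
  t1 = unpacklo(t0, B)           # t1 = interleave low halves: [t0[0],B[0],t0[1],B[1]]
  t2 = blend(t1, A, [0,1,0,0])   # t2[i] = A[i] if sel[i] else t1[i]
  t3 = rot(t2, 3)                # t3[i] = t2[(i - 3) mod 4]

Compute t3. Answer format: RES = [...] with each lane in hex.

→ t0 |4d|4f|35|53|
→ t1 |4d|4f|4f|53|
→ t2 |4d|35|4f|53|
→ t3 |35|4f|53|4d|

RES = [0x35, 0x4f, 0x53, 0x4d]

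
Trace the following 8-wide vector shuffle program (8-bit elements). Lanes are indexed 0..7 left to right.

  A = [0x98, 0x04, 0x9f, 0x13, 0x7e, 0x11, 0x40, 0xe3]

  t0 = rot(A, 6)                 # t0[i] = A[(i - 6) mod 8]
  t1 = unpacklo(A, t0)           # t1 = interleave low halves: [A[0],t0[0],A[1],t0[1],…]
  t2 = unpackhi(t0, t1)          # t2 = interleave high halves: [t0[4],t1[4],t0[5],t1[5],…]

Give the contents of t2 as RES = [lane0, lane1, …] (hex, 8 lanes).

RES = [0x40, 0x9f, 0xe3, 0x7e, 0x98, 0x13, 0x04, 0x11]

  t0: 9f 13 7e 11 40 e3 98 04
  t1: 98 9f 04 13 9f 7e 13 11
  t2: 40 9f e3 7e 98 13 04 11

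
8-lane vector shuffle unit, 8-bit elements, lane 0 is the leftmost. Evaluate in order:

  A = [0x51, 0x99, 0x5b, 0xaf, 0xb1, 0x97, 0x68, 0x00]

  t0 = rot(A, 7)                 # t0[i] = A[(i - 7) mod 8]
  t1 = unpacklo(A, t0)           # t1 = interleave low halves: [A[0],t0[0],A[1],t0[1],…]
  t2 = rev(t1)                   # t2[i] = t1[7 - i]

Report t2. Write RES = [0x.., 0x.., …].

RES = [ 0xb1  0xaf  0xaf  0x5b  0x5b  0x99  0x99  0x51 ]

t0 = [0x99, 0x5b, 0xaf, 0xb1, 0x97, 0x68, 0x00, 0x51]
t1 = [0x51, 0x99, 0x99, 0x5b, 0x5b, 0xaf, 0xaf, 0xb1]
t2 = [0xb1, 0xaf, 0xaf, 0x5b, 0x5b, 0x99, 0x99, 0x51]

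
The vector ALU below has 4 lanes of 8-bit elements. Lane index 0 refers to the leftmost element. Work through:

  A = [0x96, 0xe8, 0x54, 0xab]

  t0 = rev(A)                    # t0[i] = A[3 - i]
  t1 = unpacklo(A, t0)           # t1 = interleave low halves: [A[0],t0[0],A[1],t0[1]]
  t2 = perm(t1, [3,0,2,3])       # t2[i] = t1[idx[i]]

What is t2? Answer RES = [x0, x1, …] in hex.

RES = [ 0x54  0x96  0xe8  0x54 ]

→ t0 |ab|54|e8|96|
→ t1 |96|ab|e8|54|
→ t2 |54|96|e8|54|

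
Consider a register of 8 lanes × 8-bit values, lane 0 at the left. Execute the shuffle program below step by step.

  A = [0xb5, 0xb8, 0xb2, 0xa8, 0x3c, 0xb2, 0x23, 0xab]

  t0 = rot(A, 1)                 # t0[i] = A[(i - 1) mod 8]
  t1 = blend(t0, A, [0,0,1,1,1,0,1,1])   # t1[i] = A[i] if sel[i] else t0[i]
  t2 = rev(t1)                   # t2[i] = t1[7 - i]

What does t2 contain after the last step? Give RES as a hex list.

RES = [ 0xab  0x23  0x3c  0x3c  0xa8  0xb2  0xb5  0xab ]

  t0: ab b5 b8 b2 a8 3c b2 23
  t1: ab b5 b2 a8 3c 3c 23 ab
  t2: ab 23 3c 3c a8 b2 b5 ab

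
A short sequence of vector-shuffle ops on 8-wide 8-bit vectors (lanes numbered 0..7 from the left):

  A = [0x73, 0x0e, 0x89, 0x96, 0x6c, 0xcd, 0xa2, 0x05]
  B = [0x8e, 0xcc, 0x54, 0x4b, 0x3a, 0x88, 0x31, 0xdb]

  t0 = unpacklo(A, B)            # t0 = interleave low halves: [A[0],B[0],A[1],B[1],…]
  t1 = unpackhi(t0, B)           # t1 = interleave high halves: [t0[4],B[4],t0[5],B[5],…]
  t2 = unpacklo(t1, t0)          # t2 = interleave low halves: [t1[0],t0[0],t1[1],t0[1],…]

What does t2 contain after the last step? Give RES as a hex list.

RES = [0x89, 0x73, 0x3a, 0x8e, 0x54, 0x0e, 0x88, 0xcc]

t0 = [0x73, 0x8e, 0x0e, 0xcc, 0x89, 0x54, 0x96, 0x4b]
t1 = [0x89, 0x3a, 0x54, 0x88, 0x96, 0x31, 0x4b, 0xdb]
t2 = [0x89, 0x73, 0x3a, 0x8e, 0x54, 0x0e, 0x88, 0xcc]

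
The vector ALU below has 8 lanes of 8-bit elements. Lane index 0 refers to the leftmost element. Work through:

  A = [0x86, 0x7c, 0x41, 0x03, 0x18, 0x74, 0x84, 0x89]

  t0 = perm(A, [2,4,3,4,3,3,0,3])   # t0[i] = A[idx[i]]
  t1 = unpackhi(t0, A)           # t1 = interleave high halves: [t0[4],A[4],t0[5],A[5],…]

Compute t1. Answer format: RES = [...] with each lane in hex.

t0 = [0x41, 0x18, 0x03, 0x18, 0x03, 0x03, 0x86, 0x03]
t1 = [0x03, 0x18, 0x03, 0x74, 0x86, 0x84, 0x03, 0x89]

RES = [0x03, 0x18, 0x03, 0x74, 0x86, 0x84, 0x03, 0x89]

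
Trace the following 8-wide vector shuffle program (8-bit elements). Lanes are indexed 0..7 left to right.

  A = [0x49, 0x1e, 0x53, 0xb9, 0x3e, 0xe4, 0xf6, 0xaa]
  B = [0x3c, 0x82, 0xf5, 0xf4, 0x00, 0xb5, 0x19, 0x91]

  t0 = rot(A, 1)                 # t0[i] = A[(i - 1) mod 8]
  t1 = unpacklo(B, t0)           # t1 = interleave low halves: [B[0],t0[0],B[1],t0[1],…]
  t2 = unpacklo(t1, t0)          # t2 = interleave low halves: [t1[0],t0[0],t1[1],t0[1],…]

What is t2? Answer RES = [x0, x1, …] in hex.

RES = [0x3c, 0xaa, 0xaa, 0x49, 0x82, 0x1e, 0x49, 0x53]

t0 = [0xaa, 0x49, 0x1e, 0x53, 0xb9, 0x3e, 0xe4, 0xf6]
t1 = [0x3c, 0xaa, 0x82, 0x49, 0xf5, 0x1e, 0xf4, 0x53]
t2 = [0x3c, 0xaa, 0xaa, 0x49, 0x82, 0x1e, 0x49, 0x53]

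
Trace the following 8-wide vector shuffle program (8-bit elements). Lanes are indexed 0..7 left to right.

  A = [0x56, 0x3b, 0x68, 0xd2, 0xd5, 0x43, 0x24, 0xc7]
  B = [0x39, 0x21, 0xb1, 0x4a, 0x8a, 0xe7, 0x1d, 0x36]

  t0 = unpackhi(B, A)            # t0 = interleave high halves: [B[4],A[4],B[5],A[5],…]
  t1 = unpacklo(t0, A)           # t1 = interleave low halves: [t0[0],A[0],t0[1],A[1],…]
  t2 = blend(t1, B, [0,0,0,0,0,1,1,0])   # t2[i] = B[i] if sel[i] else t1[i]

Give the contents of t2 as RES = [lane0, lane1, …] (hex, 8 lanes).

RES = [0x8a, 0x56, 0xd5, 0x3b, 0xe7, 0xe7, 0x1d, 0xd2]

  t0: 8a d5 e7 43 1d 24 36 c7
  t1: 8a 56 d5 3b e7 68 43 d2
  t2: 8a 56 d5 3b e7 e7 1d d2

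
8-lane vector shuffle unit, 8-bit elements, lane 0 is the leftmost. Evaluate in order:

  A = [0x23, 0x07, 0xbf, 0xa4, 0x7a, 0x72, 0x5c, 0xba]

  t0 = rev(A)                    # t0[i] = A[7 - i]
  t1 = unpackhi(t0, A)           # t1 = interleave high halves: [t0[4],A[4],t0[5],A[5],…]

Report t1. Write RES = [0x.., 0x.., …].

→ t0 |ba|5c|72|7a|a4|bf|07|23|
→ t1 |a4|7a|bf|72|07|5c|23|ba|

RES = [0xa4, 0x7a, 0xbf, 0x72, 0x07, 0x5c, 0x23, 0xba]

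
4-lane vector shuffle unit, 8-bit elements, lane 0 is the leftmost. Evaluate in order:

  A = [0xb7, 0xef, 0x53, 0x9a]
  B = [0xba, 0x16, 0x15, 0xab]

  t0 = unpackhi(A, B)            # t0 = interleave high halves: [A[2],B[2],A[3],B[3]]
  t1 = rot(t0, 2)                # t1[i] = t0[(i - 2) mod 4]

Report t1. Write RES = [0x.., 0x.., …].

→ t0 |53|15|9a|ab|
→ t1 |9a|ab|53|15|

RES = [ 0x9a  0xab  0x53  0x15 ]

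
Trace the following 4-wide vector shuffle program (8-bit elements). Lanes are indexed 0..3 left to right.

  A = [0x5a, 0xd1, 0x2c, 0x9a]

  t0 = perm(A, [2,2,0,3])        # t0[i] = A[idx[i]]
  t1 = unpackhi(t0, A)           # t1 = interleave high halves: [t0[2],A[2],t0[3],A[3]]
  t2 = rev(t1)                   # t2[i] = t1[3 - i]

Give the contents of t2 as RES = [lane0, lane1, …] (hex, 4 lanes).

RES = [0x9a, 0x9a, 0x2c, 0x5a]

→ t0 |2c|2c|5a|9a|
→ t1 |5a|2c|9a|9a|
→ t2 |9a|9a|2c|5a|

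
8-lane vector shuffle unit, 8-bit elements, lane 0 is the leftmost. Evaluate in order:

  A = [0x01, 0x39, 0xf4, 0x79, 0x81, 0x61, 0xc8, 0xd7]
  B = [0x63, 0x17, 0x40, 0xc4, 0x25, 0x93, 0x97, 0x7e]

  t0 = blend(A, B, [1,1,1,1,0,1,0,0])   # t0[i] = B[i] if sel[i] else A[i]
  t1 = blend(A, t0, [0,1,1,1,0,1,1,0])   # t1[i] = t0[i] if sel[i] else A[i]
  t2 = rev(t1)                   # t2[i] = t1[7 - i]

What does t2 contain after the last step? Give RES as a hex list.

→ t0 |63|17|40|c4|81|93|c8|d7|
→ t1 |01|17|40|c4|81|93|c8|d7|
→ t2 |d7|c8|93|81|c4|40|17|01|

RES = [ 0xd7  0xc8  0x93  0x81  0xc4  0x40  0x17  0x01 ]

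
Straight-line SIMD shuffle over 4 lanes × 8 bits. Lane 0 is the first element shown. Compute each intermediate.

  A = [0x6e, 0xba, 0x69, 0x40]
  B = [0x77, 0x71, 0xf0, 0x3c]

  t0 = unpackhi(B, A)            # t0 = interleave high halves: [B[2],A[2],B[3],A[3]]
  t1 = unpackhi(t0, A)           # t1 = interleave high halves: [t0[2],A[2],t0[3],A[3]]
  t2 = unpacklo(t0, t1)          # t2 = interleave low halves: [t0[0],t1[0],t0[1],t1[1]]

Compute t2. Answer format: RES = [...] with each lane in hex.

RES = [0xf0, 0x3c, 0x69, 0x69]

  t0: f0 69 3c 40
  t1: 3c 69 40 40
  t2: f0 3c 69 69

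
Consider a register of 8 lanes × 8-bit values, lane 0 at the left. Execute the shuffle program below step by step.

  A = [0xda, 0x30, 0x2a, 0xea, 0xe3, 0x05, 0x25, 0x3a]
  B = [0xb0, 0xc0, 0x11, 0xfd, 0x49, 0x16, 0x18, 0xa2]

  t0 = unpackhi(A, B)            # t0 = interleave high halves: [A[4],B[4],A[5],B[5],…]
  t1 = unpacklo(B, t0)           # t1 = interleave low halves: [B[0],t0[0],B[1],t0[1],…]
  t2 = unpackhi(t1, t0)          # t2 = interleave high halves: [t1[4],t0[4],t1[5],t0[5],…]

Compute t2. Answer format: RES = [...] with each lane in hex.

RES = [ 0x11  0x25  0x05  0x18  0xfd  0x3a  0x16  0xa2 ]

→ t0 |e3|49|05|16|25|18|3a|a2|
→ t1 |b0|e3|c0|49|11|05|fd|16|
→ t2 |11|25|05|18|fd|3a|16|a2|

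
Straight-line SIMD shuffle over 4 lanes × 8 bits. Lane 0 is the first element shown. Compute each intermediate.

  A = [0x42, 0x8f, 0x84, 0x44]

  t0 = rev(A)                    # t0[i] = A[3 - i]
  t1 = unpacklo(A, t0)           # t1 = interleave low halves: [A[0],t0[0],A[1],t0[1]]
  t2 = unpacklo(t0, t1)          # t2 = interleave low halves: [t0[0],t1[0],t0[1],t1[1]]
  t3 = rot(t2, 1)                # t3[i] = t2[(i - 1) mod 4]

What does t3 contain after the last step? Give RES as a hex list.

RES = [ 0x44  0x44  0x42  0x84 ]

  t0: 44 84 8f 42
  t1: 42 44 8f 84
  t2: 44 42 84 44
  t3: 44 44 42 84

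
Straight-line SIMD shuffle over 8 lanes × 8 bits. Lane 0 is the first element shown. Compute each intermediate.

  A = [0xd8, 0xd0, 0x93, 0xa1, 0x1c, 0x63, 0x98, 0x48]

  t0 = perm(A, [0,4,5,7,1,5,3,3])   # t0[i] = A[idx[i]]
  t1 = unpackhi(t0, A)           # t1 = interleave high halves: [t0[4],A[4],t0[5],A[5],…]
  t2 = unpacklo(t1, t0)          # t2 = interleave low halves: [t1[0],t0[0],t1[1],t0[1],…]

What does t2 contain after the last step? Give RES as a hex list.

t0 = [0xd8, 0x1c, 0x63, 0x48, 0xd0, 0x63, 0xa1, 0xa1]
t1 = [0xd0, 0x1c, 0x63, 0x63, 0xa1, 0x98, 0xa1, 0x48]
t2 = [0xd0, 0xd8, 0x1c, 0x1c, 0x63, 0x63, 0x63, 0x48]

RES = [ 0xd0  0xd8  0x1c  0x1c  0x63  0x63  0x63  0x48 ]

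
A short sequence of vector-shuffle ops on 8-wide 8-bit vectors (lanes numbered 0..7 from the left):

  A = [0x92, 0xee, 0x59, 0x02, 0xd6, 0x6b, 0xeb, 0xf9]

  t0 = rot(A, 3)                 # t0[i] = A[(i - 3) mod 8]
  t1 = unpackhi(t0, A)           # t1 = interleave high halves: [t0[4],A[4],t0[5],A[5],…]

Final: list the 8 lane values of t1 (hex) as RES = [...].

→ t0 |6b|eb|f9|92|ee|59|02|d6|
→ t1 |ee|d6|59|6b|02|eb|d6|f9|

RES = [ 0xee  0xd6  0x59  0x6b  0x02  0xeb  0xd6  0xf9 ]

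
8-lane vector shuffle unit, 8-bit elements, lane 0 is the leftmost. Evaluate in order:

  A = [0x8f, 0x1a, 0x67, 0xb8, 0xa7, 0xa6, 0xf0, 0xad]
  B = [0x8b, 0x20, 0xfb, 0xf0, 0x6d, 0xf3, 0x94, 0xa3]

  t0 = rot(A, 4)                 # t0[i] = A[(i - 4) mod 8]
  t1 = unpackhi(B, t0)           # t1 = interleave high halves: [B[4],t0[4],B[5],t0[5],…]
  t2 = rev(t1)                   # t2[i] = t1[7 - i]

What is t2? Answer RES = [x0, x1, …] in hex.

→ t0 |a7|a6|f0|ad|8f|1a|67|b8|
→ t1 |6d|8f|f3|1a|94|67|a3|b8|
→ t2 |b8|a3|67|94|1a|f3|8f|6d|

RES = [0xb8, 0xa3, 0x67, 0x94, 0x1a, 0xf3, 0x8f, 0x6d]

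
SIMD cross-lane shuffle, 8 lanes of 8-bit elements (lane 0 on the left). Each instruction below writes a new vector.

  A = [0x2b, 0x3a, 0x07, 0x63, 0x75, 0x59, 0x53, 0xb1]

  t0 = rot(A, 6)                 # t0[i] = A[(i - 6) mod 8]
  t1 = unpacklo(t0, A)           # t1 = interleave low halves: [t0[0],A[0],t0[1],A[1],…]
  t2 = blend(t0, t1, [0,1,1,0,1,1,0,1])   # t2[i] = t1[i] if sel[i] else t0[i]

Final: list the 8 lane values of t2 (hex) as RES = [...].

RES = [0x07, 0x2b, 0x63, 0x59, 0x75, 0x07, 0x2b, 0x63]

t0 = [0x07, 0x63, 0x75, 0x59, 0x53, 0xb1, 0x2b, 0x3a]
t1 = [0x07, 0x2b, 0x63, 0x3a, 0x75, 0x07, 0x59, 0x63]
t2 = [0x07, 0x2b, 0x63, 0x59, 0x75, 0x07, 0x2b, 0x63]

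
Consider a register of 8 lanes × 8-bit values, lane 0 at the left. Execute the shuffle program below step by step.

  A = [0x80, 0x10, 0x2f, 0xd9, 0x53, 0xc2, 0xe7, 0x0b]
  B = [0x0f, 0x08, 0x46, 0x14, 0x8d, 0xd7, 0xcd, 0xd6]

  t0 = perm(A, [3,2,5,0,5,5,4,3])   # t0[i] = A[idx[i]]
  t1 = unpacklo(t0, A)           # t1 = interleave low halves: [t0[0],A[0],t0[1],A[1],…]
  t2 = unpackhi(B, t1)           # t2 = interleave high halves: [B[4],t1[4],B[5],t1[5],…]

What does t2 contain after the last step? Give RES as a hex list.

  t0: d9 2f c2 80 c2 c2 53 d9
  t1: d9 80 2f 10 c2 2f 80 d9
  t2: 8d c2 d7 2f cd 80 d6 d9

RES = [ 0x8d  0xc2  0xd7  0x2f  0xcd  0x80  0xd6  0xd9 ]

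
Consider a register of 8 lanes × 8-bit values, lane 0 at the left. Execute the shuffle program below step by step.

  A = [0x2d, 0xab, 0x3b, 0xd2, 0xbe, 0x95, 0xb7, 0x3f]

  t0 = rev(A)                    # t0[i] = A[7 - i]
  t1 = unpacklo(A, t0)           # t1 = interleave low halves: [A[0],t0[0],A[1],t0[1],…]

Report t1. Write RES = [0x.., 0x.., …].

RES = [ 0x2d  0x3f  0xab  0xb7  0x3b  0x95  0xd2  0xbe ]

t0 = [0x3f, 0xb7, 0x95, 0xbe, 0xd2, 0x3b, 0xab, 0x2d]
t1 = [0x2d, 0x3f, 0xab, 0xb7, 0x3b, 0x95, 0xd2, 0xbe]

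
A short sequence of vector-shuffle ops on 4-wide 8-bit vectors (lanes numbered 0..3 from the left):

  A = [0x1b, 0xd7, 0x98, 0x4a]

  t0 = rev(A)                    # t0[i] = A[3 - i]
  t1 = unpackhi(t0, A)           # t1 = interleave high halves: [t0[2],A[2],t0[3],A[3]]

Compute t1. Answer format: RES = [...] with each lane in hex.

RES = [ 0xd7  0x98  0x1b  0x4a ]

→ t0 |4a|98|d7|1b|
→ t1 |d7|98|1b|4a|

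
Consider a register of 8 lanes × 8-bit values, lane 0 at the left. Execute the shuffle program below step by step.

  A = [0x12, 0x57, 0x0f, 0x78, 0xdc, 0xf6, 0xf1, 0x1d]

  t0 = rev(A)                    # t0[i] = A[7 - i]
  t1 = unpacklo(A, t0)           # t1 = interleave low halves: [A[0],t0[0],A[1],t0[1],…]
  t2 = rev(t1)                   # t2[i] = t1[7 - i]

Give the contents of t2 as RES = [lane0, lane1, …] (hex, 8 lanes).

RES = [ 0xdc  0x78  0xf6  0x0f  0xf1  0x57  0x1d  0x12 ]

t0 = [0x1d, 0xf1, 0xf6, 0xdc, 0x78, 0x0f, 0x57, 0x12]
t1 = [0x12, 0x1d, 0x57, 0xf1, 0x0f, 0xf6, 0x78, 0xdc]
t2 = [0xdc, 0x78, 0xf6, 0x0f, 0xf1, 0x57, 0x1d, 0x12]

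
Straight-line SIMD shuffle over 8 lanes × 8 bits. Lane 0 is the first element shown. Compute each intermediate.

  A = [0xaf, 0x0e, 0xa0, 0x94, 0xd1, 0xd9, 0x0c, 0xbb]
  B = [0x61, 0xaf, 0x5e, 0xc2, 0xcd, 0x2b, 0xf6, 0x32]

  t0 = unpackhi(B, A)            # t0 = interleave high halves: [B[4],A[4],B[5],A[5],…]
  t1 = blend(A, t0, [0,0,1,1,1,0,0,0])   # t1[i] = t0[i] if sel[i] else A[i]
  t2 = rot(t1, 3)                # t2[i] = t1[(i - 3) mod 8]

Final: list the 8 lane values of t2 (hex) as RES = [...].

→ t0 |cd|d1|2b|d9|f6|0c|32|bb|
→ t1 |af|0e|2b|d9|f6|d9|0c|bb|
→ t2 |d9|0c|bb|af|0e|2b|d9|f6|

RES = [0xd9, 0x0c, 0xbb, 0xaf, 0x0e, 0x2b, 0xd9, 0xf6]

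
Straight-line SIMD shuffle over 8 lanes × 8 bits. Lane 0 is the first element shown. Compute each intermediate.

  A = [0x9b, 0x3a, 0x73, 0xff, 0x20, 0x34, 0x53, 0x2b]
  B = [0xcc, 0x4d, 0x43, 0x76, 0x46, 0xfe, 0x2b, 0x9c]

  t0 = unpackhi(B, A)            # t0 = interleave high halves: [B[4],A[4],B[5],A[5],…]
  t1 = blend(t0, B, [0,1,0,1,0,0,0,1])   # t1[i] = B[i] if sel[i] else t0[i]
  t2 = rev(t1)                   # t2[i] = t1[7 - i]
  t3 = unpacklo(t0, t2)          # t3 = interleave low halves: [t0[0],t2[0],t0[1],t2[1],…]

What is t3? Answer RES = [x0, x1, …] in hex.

→ t0 |46|20|fe|34|2b|53|9c|2b|
→ t1 |46|4d|fe|76|2b|53|9c|9c|
→ t2 |9c|9c|53|2b|76|fe|4d|46|
→ t3 |46|9c|20|9c|fe|53|34|2b|

RES = [0x46, 0x9c, 0x20, 0x9c, 0xfe, 0x53, 0x34, 0x2b]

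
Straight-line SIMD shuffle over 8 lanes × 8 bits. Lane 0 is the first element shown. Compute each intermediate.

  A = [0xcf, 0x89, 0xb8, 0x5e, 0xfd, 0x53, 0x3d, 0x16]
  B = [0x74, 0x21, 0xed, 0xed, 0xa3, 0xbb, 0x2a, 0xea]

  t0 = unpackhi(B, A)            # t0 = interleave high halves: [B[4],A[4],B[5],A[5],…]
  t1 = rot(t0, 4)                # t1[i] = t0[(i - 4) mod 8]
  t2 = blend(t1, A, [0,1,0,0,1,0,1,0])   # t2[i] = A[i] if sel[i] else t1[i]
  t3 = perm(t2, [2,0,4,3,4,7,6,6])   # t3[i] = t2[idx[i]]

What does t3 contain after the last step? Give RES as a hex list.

t0 = [0xa3, 0xfd, 0xbb, 0x53, 0x2a, 0x3d, 0xea, 0x16]
t1 = [0x2a, 0x3d, 0xea, 0x16, 0xa3, 0xfd, 0xbb, 0x53]
t2 = [0x2a, 0x89, 0xea, 0x16, 0xfd, 0xfd, 0x3d, 0x53]
t3 = [0xea, 0x2a, 0xfd, 0x16, 0xfd, 0x53, 0x3d, 0x3d]

RES = [ 0xea  0x2a  0xfd  0x16  0xfd  0x53  0x3d  0x3d ]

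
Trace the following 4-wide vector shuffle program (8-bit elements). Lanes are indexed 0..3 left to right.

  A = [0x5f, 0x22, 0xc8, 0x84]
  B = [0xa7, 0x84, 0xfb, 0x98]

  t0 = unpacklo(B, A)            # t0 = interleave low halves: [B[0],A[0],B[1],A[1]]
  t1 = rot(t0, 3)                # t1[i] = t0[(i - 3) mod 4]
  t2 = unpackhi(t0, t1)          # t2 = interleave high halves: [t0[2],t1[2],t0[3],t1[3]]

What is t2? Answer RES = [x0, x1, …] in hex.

RES = [ 0x84  0x22  0x22  0xa7 ]

→ t0 |a7|5f|84|22|
→ t1 |5f|84|22|a7|
→ t2 |84|22|22|a7|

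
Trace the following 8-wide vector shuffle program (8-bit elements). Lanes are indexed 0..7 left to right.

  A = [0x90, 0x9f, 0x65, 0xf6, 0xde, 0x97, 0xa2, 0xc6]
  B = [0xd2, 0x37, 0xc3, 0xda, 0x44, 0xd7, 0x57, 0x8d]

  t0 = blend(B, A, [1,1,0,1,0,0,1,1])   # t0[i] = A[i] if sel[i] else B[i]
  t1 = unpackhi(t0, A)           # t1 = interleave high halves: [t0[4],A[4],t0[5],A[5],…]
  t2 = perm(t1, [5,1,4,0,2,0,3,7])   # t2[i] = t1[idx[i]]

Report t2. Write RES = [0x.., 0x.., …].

t0 = [0x90, 0x9f, 0xc3, 0xf6, 0x44, 0xd7, 0xa2, 0xc6]
t1 = [0x44, 0xde, 0xd7, 0x97, 0xa2, 0xa2, 0xc6, 0xc6]
t2 = [0xa2, 0xde, 0xa2, 0x44, 0xd7, 0x44, 0x97, 0xc6]

RES = [0xa2, 0xde, 0xa2, 0x44, 0xd7, 0x44, 0x97, 0xc6]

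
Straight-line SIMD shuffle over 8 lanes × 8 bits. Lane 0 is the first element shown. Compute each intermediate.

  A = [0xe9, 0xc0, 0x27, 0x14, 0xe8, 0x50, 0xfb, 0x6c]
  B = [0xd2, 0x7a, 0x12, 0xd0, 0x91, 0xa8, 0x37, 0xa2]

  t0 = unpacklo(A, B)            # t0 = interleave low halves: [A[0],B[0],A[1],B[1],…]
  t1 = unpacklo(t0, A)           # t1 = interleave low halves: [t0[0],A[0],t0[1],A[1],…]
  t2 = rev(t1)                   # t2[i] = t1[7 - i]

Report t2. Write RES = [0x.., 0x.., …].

RES = [ 0x14  0x7a  0x27  0xc0  0xc0  0xd2  0xe9  0xe9 ]

→ t0 |e9|d2|c0|7a|27|12|14|d0|
→ t1 |e9|e9|d2|c0|c0|27|7a|14|
→ t2 |14|7a|27|c0|c0|d2|e9|e9|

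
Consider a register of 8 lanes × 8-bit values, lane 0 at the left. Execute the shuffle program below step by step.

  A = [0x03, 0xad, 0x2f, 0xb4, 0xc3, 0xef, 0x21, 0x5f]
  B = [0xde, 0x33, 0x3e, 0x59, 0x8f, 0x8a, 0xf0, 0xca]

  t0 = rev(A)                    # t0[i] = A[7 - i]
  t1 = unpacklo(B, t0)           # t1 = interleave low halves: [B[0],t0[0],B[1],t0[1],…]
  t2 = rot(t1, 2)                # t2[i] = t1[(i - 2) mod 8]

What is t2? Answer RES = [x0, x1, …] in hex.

t0 = [0x5f, 0x21, 0xef, 0xc3, 0xb4, 0x2f, 0xad, 0x03]
t1 = [0xde, 0x5f, 0x33, 0x21, 0x3e, 0xef, 0x59, 0xc3]
t2 = [0x59, 0xc3, 0xde, 0x5f, 0x33, 0x21, 0x3e, 0xef]

RES = [ 0x59  0xc3  0xde  0x5f  0x33  0x21  0x3e  0xef ]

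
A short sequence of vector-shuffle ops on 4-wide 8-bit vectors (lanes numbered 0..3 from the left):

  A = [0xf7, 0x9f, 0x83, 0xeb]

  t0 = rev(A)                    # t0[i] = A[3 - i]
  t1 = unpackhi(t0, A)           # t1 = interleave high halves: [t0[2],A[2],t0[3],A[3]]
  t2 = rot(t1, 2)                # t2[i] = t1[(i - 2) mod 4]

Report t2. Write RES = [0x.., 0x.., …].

t0 = [0xeb, 0x83, 0x9f, 0xf7]
t1 = [0x9f, 0x83, 0xf7, 0xeb]
t2 = [0xf7, 0xeb, 0x9f, 0x83]

RES = [0xf7, 0xeb, 0x9f, 0x83]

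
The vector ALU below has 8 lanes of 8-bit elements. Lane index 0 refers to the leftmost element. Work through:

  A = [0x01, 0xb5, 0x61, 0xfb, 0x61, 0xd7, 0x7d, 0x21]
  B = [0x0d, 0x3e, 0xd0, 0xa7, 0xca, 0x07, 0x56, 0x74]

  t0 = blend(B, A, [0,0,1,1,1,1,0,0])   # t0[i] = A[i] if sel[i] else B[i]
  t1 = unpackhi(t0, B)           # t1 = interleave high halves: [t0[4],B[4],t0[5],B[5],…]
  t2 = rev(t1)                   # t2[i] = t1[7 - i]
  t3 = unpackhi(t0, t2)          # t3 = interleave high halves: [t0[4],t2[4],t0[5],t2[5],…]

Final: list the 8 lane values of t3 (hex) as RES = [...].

RES = [0x61, 0x07, 0xd7, 0xd7, 0x56, 0xca, 0x74, 0x61]

t0 = [0x0d, 0x3e, 0x61, 0xfb, 0x61, 0xd7, 0x56, 0x74]
t1 = [0x61, 0xca, 0xd7, 0x07, 0x56, 0x56, 0x74, 0x74]
t2 = [0x74, 0x74, 0x56, 0x56, 0x07, 0xd7, 0xca, 0x61]
t3 = [0x61, 0x07, 0xd7, 0xd7, 0x56, 0xca, 0x74, 0x61]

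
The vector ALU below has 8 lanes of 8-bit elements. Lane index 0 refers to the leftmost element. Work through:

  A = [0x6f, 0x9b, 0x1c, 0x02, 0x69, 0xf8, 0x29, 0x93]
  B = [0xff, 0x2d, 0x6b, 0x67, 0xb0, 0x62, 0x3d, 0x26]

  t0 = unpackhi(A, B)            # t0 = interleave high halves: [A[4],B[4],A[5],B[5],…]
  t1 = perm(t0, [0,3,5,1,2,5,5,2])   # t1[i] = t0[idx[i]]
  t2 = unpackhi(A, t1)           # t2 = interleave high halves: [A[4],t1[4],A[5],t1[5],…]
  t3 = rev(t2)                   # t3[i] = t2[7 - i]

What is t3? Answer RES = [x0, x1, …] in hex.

RES = [0xf8, 0x93, 0x3d, 0x29, 0x3d, 0xf8, 0xf8, 0x69]

→ t0 |69|b0|f8|62|29|3d|93|26|
→ t1 |69|62|3d|b0|f8|3d|3d|f8|
→ t2 |69|f8|f8|3d|29|3d|93|f8|
→ t3 |f8|93|3d|29|3d|f8|f8|69|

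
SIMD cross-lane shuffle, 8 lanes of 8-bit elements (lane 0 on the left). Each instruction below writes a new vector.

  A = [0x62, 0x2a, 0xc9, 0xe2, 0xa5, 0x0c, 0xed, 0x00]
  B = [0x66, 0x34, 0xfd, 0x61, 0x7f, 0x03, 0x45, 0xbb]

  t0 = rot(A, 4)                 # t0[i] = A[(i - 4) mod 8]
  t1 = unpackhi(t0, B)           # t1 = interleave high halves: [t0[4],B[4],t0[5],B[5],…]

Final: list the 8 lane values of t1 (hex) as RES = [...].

→ t0 |a5|0c|ed|00|62|2a|c9|e2|
→ t1 |62|7f|2a|03|c9|45|e2|bb|

RES = [ 0x62  0x7f  0x2a  0x03  0xc9  0x45  0xe2  0xbb ]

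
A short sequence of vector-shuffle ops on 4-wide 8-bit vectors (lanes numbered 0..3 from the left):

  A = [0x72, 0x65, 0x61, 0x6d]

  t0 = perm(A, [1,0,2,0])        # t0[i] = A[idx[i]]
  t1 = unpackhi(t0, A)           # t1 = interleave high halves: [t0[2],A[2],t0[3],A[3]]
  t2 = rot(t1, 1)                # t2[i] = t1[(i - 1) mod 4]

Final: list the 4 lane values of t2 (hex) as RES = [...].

RES = [ 0x6d  0x61  0x61  0x72 ]

→ t0 |65|72|61|72|
→ t1 |61|61|72|6d|
→ t2 |6d|61|61|72|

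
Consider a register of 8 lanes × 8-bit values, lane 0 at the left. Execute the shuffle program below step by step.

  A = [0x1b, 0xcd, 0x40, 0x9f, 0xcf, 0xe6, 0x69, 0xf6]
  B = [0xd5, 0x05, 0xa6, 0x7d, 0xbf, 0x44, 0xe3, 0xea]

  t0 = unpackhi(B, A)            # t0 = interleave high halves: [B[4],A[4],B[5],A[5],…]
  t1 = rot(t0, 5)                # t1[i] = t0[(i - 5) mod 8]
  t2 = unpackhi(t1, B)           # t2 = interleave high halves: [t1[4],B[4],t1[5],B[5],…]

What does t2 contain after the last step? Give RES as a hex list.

  t0: bf cf 44 e6 e3 69 ea f6
  t1: e6 e3 69 ea f6 bf cf 44
  t2: f6 bf bf 44 cf e3 44 ea

RES = [0xf6, 0xbf, 0xbf, 0x44, 0xcf, 0xe3, 0x44, 0xea]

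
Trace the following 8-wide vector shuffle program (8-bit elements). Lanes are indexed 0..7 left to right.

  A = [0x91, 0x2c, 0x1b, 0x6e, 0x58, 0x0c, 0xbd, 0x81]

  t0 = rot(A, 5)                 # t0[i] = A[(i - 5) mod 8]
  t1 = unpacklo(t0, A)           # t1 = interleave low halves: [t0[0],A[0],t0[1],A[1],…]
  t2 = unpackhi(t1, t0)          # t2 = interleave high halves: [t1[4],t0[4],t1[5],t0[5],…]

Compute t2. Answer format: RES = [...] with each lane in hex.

  t0: 6e 58 0c bd 81 91 2c 1b
  t1: 6e 91 58 2c 0c 1b bd 6e
  t2: 0c 81 1b 91 bd 2c 6e 1b

RES = [ 0x0c  0x81  0x1b  0x91  0xbd  0x2c  0x6e  0x1b ]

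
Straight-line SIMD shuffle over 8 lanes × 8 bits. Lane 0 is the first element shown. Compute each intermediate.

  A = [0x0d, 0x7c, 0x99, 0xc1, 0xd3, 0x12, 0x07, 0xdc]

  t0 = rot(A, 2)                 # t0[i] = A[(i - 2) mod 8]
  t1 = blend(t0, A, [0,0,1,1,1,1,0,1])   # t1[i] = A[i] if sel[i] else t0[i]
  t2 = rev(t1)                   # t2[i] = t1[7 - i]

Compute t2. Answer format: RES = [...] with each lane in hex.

t0 = [0x07, 0xdc, 0x0d, 0x7c, 0x99, 0xc1, 0xd3, 0x12]
t1 = [0x07, 0xdc, 0x99, 0xc1, 0xd3, 0x12, 0xd3, 0xdc]
t2 = [0xdc, 0xd3, 0x12, 0xd3, 0xc1, 0x99, 0xdc, 0x07]

RES = [ 0xdc  0xd3  0x12  0xd3  0xc1  0x99  0xdc  0x07 ]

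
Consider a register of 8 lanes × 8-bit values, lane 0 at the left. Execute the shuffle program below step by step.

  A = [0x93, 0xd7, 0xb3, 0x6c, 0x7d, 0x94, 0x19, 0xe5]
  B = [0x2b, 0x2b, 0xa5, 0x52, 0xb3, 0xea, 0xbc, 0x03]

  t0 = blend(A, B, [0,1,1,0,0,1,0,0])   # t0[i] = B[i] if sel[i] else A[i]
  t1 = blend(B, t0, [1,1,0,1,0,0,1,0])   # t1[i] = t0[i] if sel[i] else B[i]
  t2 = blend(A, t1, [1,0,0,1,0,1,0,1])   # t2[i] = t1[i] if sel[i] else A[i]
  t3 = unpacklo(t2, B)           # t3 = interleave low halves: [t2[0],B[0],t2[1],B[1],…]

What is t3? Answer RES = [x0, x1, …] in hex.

→ t0 |93|2b|a5|6c|7d|ea|19|e5|
→ t1 |93|2b|a5|6c|b3|ea|19|03|
→ t2 |93|d7|b3|6c|7d|ea|19|03|
→ t3 |93|2b|d7|2b|b3|a5|6c|52|

RES = [0x93, 0x2b, 0xd7, 0x2b, 0xb3, 0xa5, 0x6c, 0x52]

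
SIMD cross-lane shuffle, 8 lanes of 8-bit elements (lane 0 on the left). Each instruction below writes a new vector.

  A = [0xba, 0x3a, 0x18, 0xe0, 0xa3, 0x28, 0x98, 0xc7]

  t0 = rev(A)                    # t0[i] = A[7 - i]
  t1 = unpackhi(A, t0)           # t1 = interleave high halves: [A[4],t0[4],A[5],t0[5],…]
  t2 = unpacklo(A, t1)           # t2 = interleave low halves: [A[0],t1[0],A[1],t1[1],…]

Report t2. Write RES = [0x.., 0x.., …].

RES = [0xba, 0xa3, 0x3a, 0xe0, 0x18, 0x28, 0xe0, 0x18]

→ t0 |c7|98|28|a3|e0|18|3a|ba|
→ t1 |a3|e0|28|18|98|3a|c7|ba|
→ t2 |ba|a3|3a|e0|18|28|e0|18|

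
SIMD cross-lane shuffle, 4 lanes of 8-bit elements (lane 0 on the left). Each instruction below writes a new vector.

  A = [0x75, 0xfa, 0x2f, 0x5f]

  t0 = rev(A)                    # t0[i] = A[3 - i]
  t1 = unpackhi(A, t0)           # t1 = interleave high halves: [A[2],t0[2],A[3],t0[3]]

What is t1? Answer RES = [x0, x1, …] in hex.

→ t0 |5f|2f|fa|75|
→ t1 |2f|fa|5f|75|

RES = [ 0x2f  0xfa  0x5f  0x75 ]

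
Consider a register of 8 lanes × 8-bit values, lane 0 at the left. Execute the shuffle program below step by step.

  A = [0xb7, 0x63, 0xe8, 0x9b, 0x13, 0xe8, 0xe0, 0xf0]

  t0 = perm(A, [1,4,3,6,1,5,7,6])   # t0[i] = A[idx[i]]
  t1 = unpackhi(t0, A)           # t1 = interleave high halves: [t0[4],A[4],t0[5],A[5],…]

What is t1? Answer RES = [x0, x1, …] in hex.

  t0: 63 13 9b e0 63 e8 f0 e0
  t1: 63 13 e8 e8 f0 e0 e0 f0

RES = [0x63, 0x13, 0xe8, 0xe8, 0xf0, 0xe0, 0xe0, 0xf0]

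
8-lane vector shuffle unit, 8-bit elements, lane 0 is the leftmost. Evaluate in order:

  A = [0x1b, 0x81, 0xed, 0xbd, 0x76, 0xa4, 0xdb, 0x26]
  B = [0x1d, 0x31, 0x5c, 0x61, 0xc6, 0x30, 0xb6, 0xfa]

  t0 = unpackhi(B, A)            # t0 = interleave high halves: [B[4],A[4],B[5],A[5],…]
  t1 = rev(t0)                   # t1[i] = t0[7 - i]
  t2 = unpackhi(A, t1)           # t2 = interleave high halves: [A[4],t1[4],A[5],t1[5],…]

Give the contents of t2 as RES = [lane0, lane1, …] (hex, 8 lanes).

RES = [0x76, 0xa4, 0xa4, 0x30, 0xdb, 0x76, 0x26, 0xc6]

  t0: c6 76 30 a4 b6 db fa 26
  t1: 26 fa db b6 a4 30 76 c6
  t2: 76 a4 a4 30 db 76 26 c6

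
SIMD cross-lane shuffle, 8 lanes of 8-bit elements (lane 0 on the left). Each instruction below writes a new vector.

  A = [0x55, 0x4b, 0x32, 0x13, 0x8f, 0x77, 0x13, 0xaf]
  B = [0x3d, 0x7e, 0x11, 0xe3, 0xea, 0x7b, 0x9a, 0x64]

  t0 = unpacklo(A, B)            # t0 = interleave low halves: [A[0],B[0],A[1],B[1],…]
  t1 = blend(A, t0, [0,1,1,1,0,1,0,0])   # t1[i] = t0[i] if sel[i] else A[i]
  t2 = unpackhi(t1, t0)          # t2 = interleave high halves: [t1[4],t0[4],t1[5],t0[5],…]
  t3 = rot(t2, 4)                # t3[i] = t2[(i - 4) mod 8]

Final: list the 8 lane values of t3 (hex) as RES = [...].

RES = [0x13, 0x13, 0xaf, 0xe3, 0x8f, 0x32, 0x11, 0x11]

  t0: 55 3d 4b 7e 32 11 13 e3
  t1: 55 3d 4b 7e 8f 11 13 af
  t2: 8f 32 11 11 13 13 af e3
  t3: 13 13 af e3 8f 32 11 11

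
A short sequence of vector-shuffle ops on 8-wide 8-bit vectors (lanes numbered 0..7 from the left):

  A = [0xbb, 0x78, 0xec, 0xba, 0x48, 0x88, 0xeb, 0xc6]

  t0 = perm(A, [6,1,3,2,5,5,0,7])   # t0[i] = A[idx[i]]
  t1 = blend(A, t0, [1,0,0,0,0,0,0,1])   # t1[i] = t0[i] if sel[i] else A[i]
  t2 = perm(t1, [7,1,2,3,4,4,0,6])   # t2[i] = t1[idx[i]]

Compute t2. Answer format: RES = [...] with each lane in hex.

  t0: eb 78 ba ec 88 88 bb c6
  t1: eb 78 ec ba 48 88 eb c6
  t2: c6 78 ec ba 48 48 eb eb

RES = [0xc6, 0x78, 0xec, 0xba, 0x48, 0x48, 0xeb, 0xeb]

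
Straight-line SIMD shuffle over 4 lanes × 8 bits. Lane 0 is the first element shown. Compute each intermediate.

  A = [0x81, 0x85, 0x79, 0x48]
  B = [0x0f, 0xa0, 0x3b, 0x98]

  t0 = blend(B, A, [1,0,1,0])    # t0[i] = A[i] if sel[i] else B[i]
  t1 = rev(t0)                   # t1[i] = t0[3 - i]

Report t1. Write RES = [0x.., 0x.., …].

t0 = [0x81, 0xa0, 0x79, 0x98]
t1 = [0x98, 0x79, 0xa0, 0x81]

RES = [ 0x98  0x79  0xa0  0x81 ]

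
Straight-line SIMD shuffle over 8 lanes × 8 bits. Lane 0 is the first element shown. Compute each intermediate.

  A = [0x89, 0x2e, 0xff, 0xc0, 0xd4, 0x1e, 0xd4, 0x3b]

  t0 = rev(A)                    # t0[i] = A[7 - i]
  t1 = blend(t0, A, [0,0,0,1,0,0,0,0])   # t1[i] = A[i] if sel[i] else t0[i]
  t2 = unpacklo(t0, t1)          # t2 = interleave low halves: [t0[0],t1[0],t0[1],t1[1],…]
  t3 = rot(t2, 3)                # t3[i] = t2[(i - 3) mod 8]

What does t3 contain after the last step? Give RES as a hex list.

t0 = [0x3b, 0xd4, 0x1e, 0xd4, 0xc0, 0xff, 0x2e, 0x89]
t1 = [0x3b, 0xd4, 0x1e, 0xc0, 0xc0, 0xff, 0x2e, 0x89]
t2 = [0x3b, 0x3b, 0xd4, 0xd4, 0x1e, 0x1e, 0xd4, 0xc0]
t3 = [0x1e, 0xd4, 0xc0, 0x3b, 0x3b, 0xd4, 0xd4, 0x1e]

RES = [0x1e, 0xd4, 0xc0, 0x3b, 0x3b, 0xd4, 0xd4, 0x1e]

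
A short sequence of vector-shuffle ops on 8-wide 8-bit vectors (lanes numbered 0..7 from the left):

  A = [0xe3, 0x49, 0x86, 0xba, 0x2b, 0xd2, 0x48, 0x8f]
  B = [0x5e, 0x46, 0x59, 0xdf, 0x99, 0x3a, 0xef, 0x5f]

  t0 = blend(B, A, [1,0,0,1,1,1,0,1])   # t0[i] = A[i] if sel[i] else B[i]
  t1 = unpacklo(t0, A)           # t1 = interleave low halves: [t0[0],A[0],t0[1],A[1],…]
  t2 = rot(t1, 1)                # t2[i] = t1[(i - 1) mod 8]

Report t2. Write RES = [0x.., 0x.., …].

RES = [0xba, 0xe3, 0xe3, 0x46, 0x49, 0x59, 0x86, 0xba]

→ t0 |e3|46|59|ba|2b|d2|ef|8f|
→ t1 |e3|e3|46|49|59|86|ba|ba|
→ t2 |ba|e3|e3|46|49|59|86|ba|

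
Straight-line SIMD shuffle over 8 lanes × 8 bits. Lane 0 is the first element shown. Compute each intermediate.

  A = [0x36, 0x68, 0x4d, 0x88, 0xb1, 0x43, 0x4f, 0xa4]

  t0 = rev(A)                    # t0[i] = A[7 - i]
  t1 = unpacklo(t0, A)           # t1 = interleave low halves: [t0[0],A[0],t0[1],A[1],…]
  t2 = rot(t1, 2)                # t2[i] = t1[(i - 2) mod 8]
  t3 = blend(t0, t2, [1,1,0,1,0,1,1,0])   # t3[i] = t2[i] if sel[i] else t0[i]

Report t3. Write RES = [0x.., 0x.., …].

RES = [0xb1, 0x88, 0x43, 0x36, 0x88, 0x68, 0x43, 0x36]

  t0: a4 4f 43 b1 88 4d 68 36
  t1: a4 36 4f 68 43 4d b1 88
  t2: b1 88 a4 36 4f 68 43 4d
  t3: b1 88 43 36 88 68 43 36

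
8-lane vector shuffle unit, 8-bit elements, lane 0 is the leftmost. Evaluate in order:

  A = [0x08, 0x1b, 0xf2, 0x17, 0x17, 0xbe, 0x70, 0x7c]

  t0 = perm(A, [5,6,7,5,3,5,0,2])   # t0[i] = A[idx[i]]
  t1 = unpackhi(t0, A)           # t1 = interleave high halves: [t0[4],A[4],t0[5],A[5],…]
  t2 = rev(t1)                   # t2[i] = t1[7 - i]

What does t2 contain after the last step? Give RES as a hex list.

t0 = [0xbe, 0x70, 0x7c, 0xbe, 0x17, 0xbe, 0x08, 0xf2]
t1 = [0x17, 0x17, 0xbe, 0xbe, 0x08, 0x70, 0xf2, 0x7c]
t2 = [0x7c, 0xf2, 0x70, 0x08, 0xbe, 0xbe, 0x17, 0x17]

RES = [0x7c, 0xf2, 0x70, 0x08, 0xbe, 0xbe, 0x17, 0x17]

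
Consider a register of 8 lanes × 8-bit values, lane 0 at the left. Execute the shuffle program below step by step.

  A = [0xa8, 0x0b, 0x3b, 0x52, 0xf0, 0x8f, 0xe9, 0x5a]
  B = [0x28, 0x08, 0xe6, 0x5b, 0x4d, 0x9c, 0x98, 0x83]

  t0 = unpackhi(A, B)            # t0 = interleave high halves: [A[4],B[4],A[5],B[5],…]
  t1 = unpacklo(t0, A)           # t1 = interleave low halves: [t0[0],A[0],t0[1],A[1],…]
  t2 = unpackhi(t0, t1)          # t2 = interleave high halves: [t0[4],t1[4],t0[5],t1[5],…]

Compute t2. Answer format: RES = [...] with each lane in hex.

  t0: f0 4d 8f 9c e9 98 5a 83
  t1: f0 a8 4d 0b 8f 3b 9c 52
  t2: e9 8f 98 3b 5a 9c 83 52

RES = [ 0xe9  0x8f  0x98  0x3b  0x5a  0x9c  0x83  0x52 ]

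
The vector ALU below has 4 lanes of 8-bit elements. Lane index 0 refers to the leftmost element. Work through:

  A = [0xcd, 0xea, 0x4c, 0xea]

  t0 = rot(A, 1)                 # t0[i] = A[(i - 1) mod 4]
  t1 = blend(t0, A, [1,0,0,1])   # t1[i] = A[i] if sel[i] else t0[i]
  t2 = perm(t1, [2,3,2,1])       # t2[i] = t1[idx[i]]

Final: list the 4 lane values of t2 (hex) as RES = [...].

t0 = [0xea, 0xcd, 0xea, 0x4c]
t1 = [0xcd, 0xcd, 0xea, 0xea]
t2 = [0xea, 0xea, 0xea, 0xcd]

RES = [0xea, 0xea, 0xea, 0xcd]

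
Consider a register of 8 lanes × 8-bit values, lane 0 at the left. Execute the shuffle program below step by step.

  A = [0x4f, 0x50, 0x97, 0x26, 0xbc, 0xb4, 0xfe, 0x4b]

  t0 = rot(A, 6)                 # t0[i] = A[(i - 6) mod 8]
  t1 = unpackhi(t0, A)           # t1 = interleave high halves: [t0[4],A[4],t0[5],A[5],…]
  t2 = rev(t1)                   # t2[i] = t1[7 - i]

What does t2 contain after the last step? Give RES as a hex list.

RES = [ 0x4b  0x50  0xfe  0x4f  0xb4  0x4b  0xbc  0xfe ]

t0 = [0x97, 0x26, 0xbc, 0xb4, 0xfe, 0x4b, 0x4f, 0x50]
t1 = [0xfe, 0xbc, 0x4b, 0xb4, 0x4f, 0xfe, 0x50, 0x4b]
t2 = [0x4b, 0x50, 0xfe, 0x4f, 0xb4, 0x4b, 0xbc, 0xfe]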